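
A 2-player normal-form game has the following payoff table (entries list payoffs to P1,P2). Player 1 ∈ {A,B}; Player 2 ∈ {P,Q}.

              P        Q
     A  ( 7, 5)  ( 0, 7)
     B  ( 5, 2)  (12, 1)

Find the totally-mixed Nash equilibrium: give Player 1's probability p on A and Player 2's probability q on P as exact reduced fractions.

p=1/3, q=6/7

P1 indiff ⇒ q·7+(1-q)·0 = q·5+(1-q)·12 ⇒ q(2) = (1-q)(12) ⇒ q = 6/7
P2 indiff ⇒ p·5+(1-p)·2 = p·7+(1-p)·1 ⇒ p(-2) = (1-p)(-1) ⇒ p = 1/3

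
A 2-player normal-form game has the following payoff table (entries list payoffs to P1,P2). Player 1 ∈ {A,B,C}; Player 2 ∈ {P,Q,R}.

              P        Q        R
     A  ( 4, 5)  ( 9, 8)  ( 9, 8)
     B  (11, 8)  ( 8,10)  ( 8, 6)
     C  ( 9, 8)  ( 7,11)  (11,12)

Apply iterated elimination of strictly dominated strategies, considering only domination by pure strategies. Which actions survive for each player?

IESDS → P1:{A,C} P2:{Q,R}

P2 drop P (Q beats it: A:8>5 B:10>8 C:11>8)
P1 drop B (A beats it: Q:9>8 R:9>8)
P1→{A,C} P2→{Q,R}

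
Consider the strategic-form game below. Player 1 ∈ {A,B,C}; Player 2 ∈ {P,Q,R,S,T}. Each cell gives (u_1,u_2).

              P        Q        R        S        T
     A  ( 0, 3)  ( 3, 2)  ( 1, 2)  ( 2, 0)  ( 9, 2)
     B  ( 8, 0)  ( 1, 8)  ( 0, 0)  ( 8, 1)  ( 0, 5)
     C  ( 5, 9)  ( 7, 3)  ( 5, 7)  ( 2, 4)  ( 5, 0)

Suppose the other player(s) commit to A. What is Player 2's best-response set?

u_2(P vs A) = 3
u_2(Q vs A) = 2
u_2(R vs A) = 2
u_2(S vs A) = 0
u_2(T vs A) = 2
max payoff 3 at {P}

P2 best: {P}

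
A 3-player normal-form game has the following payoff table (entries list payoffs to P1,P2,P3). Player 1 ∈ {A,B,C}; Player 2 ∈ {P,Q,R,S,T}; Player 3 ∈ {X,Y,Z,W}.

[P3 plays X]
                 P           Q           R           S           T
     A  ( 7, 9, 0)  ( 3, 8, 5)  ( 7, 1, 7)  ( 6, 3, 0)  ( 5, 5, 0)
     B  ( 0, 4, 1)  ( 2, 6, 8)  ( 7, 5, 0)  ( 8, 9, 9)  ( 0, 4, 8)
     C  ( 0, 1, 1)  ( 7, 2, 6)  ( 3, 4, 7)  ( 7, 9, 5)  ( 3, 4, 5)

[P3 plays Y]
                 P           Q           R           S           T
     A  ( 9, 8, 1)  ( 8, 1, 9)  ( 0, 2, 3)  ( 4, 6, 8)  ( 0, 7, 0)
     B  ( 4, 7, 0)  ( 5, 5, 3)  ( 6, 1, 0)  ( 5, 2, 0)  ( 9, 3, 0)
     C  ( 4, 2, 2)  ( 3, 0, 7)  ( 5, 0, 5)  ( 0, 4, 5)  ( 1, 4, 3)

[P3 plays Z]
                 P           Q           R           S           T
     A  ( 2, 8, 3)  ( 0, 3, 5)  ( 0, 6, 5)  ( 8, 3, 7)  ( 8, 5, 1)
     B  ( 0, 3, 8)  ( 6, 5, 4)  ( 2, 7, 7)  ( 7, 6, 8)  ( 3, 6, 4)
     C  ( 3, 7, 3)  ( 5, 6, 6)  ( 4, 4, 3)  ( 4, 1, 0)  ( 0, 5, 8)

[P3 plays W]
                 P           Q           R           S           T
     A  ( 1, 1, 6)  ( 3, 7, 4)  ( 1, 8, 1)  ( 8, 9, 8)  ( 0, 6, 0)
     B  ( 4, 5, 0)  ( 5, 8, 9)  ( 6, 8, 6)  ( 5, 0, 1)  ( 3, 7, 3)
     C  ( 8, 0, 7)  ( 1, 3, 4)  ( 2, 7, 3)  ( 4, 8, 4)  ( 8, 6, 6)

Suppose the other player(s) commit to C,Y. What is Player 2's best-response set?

u_2(P vs C,Y) = 2
u_2(Q vs C,Y) = 0
u_2(R vs C,Y) = 0
u_2(S vs C,Y) = 4
u_2(T vs C,Y) = 4
max payoff 4 at {S,T}

argmax u_2 = {S,T}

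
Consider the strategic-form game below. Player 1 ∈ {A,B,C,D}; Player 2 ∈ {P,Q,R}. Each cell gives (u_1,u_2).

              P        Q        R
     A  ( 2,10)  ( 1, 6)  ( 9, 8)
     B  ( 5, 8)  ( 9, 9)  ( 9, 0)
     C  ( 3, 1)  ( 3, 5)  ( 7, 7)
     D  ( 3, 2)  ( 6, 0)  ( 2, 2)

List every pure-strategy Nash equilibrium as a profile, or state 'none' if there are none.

(A,P): not NE [P1→B gives 5>2]
(A,Q): not NE [P1→B gives 9>1; P2→P gives 10>6]
(A,R): not NE [P2→P gives 10>8]
(B,P): not NE [P2→Q gives 9>8]
(B,Q): NE
(B,R): not NE [P2→Q gives 9>0]
(C,P): not NE [P1→B gives 5>3; P2→R gives 7>1]
(C,Q): not NE [P1→B gives 9>3; P2→R gives 7>5]
(C,R): not NE [P1→B gives 9>7]
(D,P): not NE [P1→B gives 5>3]
(D,Q): not NE [P1→B gives 9>6; P2→R gives 2>0]
(D,R): not NE [P1→B gives 9>2]

Nash profiles: (B,Q)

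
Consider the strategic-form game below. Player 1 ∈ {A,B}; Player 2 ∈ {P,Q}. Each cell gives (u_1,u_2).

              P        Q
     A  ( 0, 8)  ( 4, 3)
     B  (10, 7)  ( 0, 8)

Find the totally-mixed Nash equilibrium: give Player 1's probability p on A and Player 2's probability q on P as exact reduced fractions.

p=1/6, q=2/7

P1 indiff ⇒ q·0+(1-q)·4 = q·10+(1-q)·0 ⇒ q(-10) = (1-q)(-4) ⇒ q = 2/7
P2 indiff ⇒ p·8+(1-p)·7 = p·3+(1-p)·8 ⇒ p(5) = (1-p)(1) ⇒ p = 1/6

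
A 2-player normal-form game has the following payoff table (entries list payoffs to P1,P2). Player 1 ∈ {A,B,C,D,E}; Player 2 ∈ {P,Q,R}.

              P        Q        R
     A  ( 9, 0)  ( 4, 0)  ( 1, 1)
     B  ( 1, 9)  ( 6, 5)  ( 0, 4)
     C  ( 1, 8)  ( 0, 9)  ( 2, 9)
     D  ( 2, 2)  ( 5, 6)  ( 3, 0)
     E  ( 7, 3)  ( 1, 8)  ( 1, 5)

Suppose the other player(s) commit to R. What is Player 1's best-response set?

argmax u_1 = {D}

u_1(A vs R) = 1
u_1(B vs R) = 0
u_1(C vs R) = 2
u_1(D vs R) = 3
u_1(E vs R) = 1
max payoff 3 at {D}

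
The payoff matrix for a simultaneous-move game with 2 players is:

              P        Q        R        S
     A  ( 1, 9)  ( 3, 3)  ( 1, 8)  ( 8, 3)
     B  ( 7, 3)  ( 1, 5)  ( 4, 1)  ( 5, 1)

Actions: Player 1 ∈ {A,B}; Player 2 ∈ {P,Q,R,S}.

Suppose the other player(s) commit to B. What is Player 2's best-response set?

BR_2 = {Q}

u_2(P vs B) = 3
u_2(Q vs B) = 5
u_2(R vs B) = 1
u_2(S vs B) = 1
max payoff 5 at {Q}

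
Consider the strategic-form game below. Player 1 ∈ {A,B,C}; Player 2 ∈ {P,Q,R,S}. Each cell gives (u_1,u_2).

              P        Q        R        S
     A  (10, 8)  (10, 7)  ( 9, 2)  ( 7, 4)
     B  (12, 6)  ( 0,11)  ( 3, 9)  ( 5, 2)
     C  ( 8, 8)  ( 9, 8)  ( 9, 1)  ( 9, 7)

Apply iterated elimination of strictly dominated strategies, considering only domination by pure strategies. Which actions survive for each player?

Survivors P1:{A,B} P2:{P,Q}

P2 drop R (Q beats it: A:7>2 B:11>9 C:8>1)
P2 drop S (P beats it: A:8>4 B:6>2 C:8>7)
P1 drop C (A beats it: P:10>8 Q:10>9)
P1→{A,B} P2→{P,Q}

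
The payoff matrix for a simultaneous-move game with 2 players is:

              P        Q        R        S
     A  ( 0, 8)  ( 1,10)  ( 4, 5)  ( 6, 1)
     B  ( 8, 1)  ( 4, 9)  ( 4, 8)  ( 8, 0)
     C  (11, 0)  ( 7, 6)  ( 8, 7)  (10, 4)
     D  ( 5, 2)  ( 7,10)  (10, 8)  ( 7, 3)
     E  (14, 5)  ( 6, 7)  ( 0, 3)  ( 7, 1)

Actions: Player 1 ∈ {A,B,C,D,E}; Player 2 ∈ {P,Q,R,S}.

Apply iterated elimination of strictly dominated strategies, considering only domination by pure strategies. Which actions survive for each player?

P1 drop A (C beats it: P:11>0 Q:7>1 R:8>4 S:10>6)
P1 drop B (C beats it: P:11>8 Q:7>4 R:8>4 S:10>8)
P2 drop P (Q beats it: C:6>0 D:10>2 E:7>5)
P1 drop E (C beats it: Q:7>6 R:8>0 S:10>7)
P2 drop S (Q beats it: C:6>4 D:10>3)
P1→{C,D} P2→{Q,R}

Survivors P1:{C,D} P2:{Q,R}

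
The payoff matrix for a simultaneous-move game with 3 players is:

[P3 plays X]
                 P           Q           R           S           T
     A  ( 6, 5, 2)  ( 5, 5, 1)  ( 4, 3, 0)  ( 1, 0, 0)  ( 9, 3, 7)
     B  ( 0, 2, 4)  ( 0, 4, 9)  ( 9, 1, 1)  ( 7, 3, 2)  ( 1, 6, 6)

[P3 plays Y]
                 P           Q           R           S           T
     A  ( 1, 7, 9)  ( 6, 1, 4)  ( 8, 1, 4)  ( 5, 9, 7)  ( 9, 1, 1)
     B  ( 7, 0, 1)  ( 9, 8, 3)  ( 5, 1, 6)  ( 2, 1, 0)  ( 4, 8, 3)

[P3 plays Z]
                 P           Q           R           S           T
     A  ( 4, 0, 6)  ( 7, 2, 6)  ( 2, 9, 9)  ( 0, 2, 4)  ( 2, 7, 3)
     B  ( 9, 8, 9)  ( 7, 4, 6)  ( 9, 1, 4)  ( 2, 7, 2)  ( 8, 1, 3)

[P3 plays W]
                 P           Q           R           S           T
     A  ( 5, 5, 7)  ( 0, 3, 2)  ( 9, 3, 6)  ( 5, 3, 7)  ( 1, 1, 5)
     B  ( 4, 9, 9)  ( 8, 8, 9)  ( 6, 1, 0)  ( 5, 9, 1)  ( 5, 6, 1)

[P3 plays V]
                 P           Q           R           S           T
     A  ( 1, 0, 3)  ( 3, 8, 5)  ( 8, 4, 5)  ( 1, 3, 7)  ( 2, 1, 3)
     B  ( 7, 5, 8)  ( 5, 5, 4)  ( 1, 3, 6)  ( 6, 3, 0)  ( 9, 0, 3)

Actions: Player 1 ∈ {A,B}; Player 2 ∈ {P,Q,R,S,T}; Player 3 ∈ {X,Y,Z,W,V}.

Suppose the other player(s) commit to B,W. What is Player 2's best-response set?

argmax u_2 = {P,S}

u_2(P vs B,W) = 9
u_2(Q vs B,W) = 8
u_2(R vs B,W) = 1
u_2(S vs B,W) = 9
u_2(T vs B,W) = 6
max payoff 9 at {P,S}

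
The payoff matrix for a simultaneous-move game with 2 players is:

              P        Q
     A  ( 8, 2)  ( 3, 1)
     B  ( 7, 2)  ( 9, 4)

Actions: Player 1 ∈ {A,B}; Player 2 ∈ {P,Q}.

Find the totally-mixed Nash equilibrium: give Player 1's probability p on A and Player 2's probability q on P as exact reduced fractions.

P1 indiff ⇒ q·8+(1-q)·3 = q·7+(1-q)·9 ⇒ q(1) = (1-q)(6) ⇒ q = 6/7
P2 indiff ⇒ p·2+(1-p)·2 = p·1+(1-p)·4 ⇒ p(1) = (1-p)(2) ⇒ p = 2/3

p=2/3, q=6/7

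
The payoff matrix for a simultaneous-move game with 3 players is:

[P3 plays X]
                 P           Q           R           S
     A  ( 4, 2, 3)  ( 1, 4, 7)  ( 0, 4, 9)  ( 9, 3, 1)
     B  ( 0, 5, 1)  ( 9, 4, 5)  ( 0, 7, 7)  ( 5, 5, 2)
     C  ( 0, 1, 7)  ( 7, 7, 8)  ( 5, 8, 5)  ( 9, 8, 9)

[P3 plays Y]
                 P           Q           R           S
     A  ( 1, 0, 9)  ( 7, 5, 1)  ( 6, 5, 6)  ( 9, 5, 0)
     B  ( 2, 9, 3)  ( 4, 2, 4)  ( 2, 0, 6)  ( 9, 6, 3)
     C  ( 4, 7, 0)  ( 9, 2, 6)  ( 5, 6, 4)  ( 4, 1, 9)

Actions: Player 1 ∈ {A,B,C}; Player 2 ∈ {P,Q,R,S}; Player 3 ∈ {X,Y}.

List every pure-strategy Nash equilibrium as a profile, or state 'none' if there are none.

NE set: (C,R,X), (C,S,X)

(A,P,X): not NE [P2→R gives 4>2; P3→Y gives 9>3]
(A,P,Y): not NE [P1→C gives 4>1; P2→S gives 5>0]
(A,Q,X): not NE [P1→B gives 9>1]
(A,Q,Y): not NE [P1→C gives 9>7; P3→X gives 7>1]
(A,R,X): not NE [P1→C gives 5>0]
(A,R,Y): not NE [P3→X gives 9>6]
(A,S,X): not NE [P2→R gives 4>3]
(A,S,Y): not NE [P3→X gives 1>0]
(B,P,X): not NE [P1→A gives 4>0; P2→R gives 7>5; P3→Y gives 3>1]
(B,P,Y): not NE [P1→C gives 4>2]
(B,Q,X): not NE [P2→R gives 7>4]
(B,Q,Y): not NE [P1→C gives 9>4; P2→P gives 9>2; P3→X gives 5>4]
(B,R,X): not NE [P1→C gives 5>0]
(B,R,Y): not NE [P1→A gives 6>2; P2→P gives 9>0; P3→X gives 7>6]
(B,S,X): not NE [P1→C gives 9>5; P2→R gives 7>5; P3→Y gives 3>2]
(B,S,Y): not NE [P2→P gives 9>6]
(C,P,X): not NE [P1→A gives 4>0; P2→S gives 8>1]
(C,P,Y): not NE [P3→X gives 7>0]
(C,Q,X): not NE [P1→B gives 9>7; P2→S gives 8>7]
(C,Q,Y): not NE [P2→P gives 7>2; P3→X gives 8>6]
(C,R,X): NE
(C,R,Y): not NE [P1→A gives 6>5; P2→P gives 7>6; P3→X gives 5>4]
(C,S,X): NE
(C,S,Y): not NE [P1→B gives 9>4; P2→P gives 7>1]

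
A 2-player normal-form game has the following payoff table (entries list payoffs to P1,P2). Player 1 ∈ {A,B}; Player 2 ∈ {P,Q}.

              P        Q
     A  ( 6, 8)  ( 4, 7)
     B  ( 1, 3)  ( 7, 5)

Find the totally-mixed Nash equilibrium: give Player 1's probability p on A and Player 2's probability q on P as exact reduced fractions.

P1 indiff ⇒ q·6+(1-q)·4 = q·1+(1-q)·7 ⇒ q(5) = (1-q)(3) ⇒ q = 3/8
P2 indiff ⇒ p·8+(1-p)·3 = p·7+(1-p)·5 ⇒ p(1) = (1-p)(2) ⇒ p = 2/3

(p,q) = (2/3, 3/8)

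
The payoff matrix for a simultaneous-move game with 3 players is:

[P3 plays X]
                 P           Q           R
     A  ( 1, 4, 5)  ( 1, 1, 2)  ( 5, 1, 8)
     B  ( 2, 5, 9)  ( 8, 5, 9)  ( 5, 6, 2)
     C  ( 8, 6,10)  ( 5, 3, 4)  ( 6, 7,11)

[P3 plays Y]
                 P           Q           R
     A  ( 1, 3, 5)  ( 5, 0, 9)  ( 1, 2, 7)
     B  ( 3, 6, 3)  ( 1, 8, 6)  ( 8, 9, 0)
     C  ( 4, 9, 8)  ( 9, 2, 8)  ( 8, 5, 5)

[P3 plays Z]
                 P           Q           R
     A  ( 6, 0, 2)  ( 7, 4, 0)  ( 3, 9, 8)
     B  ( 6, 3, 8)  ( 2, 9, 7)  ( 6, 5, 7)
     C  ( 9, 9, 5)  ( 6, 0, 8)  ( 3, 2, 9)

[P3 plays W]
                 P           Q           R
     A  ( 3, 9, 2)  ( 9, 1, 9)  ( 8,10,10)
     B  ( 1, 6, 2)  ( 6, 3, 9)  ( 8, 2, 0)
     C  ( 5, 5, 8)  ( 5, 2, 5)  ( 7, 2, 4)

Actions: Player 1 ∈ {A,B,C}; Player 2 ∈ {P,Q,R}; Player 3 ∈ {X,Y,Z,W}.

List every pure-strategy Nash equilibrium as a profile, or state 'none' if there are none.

NE set: (A,R,W), (C,R,X)

(A,P,X): not NE [P1→C gives 8>1]
(A,P,Y): not NE [P1→C gives 4>1]
(A,P,Z): not NE [P1→C gives 9>6; P2→R gives 9>0; P3→Y gives 5>2]
(A,P,W): not NE [P1→C gives 5>3; P2→R gives 10>9; P3→Y gives 5>2]
(A,Q,X): not NE [P1→B gives 8>1; P2→P gives 4>1; P3→W gives 9>2]
(A,Q,Y): not NE [P1→C gives 9>5; P2→P gives 3>0]
(A,Q,Z): not NE [P2→R gives 9>4; P3→W gives 9>0]
(A,Q,W): not NE [P2→R gives 10>1]
(A,R,X): not NE [P1→C gives 6>5; P2→P gives 4>1; P3→W gives 10>8]
(A,R,Y): not NE [P1→C gives 8>1; P2→P gives 3>2; P3→W gives 10>7]
(A,R,Z): not NE [P1→B gives 6>3; P3→W gives 10>8]
(A,R,W): NE
(B,P,X): not NE [P1→C gives 8>2; P2→R gives 6>5]
(B,P,Y): not NE [P1→C gives 4>3; P2→R gives 9>6; P3→X gives 9>3]
(B,P,Z): not NE [P1→C gives 9>6; P2→Q gives 9>3; P3→X gives 9>8]
(B,P,W): not NE [P1→C gives 5>1; P3→X gives 9>2]
(B,Q,X): not NE [P2→R gives 6>5]
(B,Q,Y): not NE [P1→C gives 9>1; P2→R gives 9>8; P3→W gives 9>6]
(B,Q,Z): not NE [P1→A gives 7>2; P3→W gives 9>7]
(B,Q,W): not NE [P1→A gives 9>6; P2→P gives 6>3]
(B,R,X): not NE [P1→C gives 6>5; P3→Z gives 7>2]
(B,R,Y): not NE [P3→Z gives 7>0]
(B,R,Z): not NE [P2→Q gives 9>5]
(B,R,W): not NE [P2→P gives 6>2; P3→Z gives 7>0]
(C,P,X): not NE [P2→R gives 7>6]
(C,P,Y): not NE [P3→X gives 10>8]
(C,P,Z): not NE [P3→X gives 10>5]
(C,P,W): not NE [P3→X gives 10>8]
(C,Q,X): not NE [P1→B gives 8>5; P2→R gives 7>3; P3→Z gives 8>4]
(C,Q,Y): not NE [P2→P gives 9>2]
(C,Q,Z): not NE [P1→A gives 7>6; P2→P gives 9>0]
(C,Q,W): not NE [P1→A gives 9>5; P2→P gives 5>2; P3→Z gives 8>5]
(C,R,X): NE
(C,R,Y): not NE [P2→P gives 9>5; P3→X gives 11>5]
(C,R,Z): not NE [P1→B gives 6>3; P2→P gives 9>2; P3→X gives 11>9]
(C,R,W): not NE [P1→B gives 8>7; P2→P gives 5>2; P3→X gives 11>4]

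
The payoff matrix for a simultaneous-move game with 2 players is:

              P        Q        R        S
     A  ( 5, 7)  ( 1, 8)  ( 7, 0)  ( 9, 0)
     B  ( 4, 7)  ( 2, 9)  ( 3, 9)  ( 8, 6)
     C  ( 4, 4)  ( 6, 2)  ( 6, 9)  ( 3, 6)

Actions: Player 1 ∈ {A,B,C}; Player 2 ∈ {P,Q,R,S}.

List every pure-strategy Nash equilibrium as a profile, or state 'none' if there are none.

No pure NE.

(A,P): not NE [P2→Q gives 8>7]
(A,Q): not NE [P1→C gives 6>1]
(A,R): not NE [P2→Q gives 8>0]
(A,S): not NE [P2→Q gives 8>0]
(B,P): not NE [P1→A gives 5>4; P2→R gives 9>7]
(B,Q): not NE [P1→C gives 6>2]
(B,R): not NE [P1→A gives 7>3]
(B,S): not NE [P1→A gives 9>8; P2→R gives 9>6]
(C,P): not NE [P1→A gives 5>4; P2→R gives 9>4]
(C,Q): not NE [P2→R gives 9>2]
(C,R): not NE [P1→A gives 7>6]
(C,S): not NE [P1→A gives 9>3; P2→R gives 9>6]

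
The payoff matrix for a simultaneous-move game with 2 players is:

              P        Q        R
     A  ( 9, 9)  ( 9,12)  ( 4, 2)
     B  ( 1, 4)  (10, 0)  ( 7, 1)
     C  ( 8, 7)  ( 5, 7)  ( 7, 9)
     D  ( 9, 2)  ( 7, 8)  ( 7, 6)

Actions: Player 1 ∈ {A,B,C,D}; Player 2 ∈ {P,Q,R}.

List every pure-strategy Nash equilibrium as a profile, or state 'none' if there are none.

(A,P): not NE [P2→Q gives 12>9]
(A,Q): not NE [P1→B gives 10>9]
(A,R): not NE [P1→D gives 7>4; P2→Q gives 12>2]
(B,P): not NE [P1→D gives 9>1]
(B,Q): not NE [P2→P gives 4>0]
(B,R): not NE [P2→P gives 4>1]
(C,P): not NE [P1→D gives 9>8; P2→R gives 9>7]
(C,Q): not NE [P1→B gives 10>5; P2→R gives 9>7]
(C,R): NE
(D,P): not NE [P2→Q gives 8>2]
(D,Q): not NE [P1→B gives 10>7]
(D,R): not NE [P2→Q gives 8>6]

Nash profiles: (C,R)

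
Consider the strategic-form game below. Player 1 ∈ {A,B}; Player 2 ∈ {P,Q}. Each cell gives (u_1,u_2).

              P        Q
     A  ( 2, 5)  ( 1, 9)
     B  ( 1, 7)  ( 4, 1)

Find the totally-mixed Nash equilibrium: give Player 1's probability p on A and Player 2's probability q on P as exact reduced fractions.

P1 indiff ⇒ q·2+(1-q)·1 = q·1+(1-q)·4 ⇒ q(1) = (1-q)(3) ⇒ q = 3/4
P2 indiff ⇒ p·5+(1-p)·7 = p·9+(1-p)·1 ⇒ p(-4) = (1-p)(-6) ⇒ p = 3/5

p=3/5, q=3/4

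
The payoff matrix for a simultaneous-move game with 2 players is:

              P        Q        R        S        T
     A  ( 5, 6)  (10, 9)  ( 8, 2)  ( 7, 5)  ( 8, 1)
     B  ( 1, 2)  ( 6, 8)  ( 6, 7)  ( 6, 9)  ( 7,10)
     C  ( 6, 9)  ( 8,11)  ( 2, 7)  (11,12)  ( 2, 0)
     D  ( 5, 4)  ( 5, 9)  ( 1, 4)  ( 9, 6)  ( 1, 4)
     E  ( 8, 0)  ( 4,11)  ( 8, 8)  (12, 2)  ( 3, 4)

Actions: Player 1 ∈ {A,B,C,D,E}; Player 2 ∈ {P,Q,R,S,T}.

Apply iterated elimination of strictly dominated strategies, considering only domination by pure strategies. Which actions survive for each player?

Survivors P1:{A,C,E} P2:{Q,S}

P1 drop B (A beats it: P:5>1 Q:10>6 R:8>6 S:7>6 T:8>7)
P1 drop D (C beats it: P:6>5 Q:8>5 R:2>1 S:11>9 T:2>1)
P2 drop P (Q beats it: A:9>6 C:11>9 E:11>0)
P2 drop R (Q beats it: A:9>2 C:11>7 E:11>8)
P2 drop T (Q beats it: A:9>1 C:11>0 E:11>4)
P1→{A,C,E} P2→{Q,S}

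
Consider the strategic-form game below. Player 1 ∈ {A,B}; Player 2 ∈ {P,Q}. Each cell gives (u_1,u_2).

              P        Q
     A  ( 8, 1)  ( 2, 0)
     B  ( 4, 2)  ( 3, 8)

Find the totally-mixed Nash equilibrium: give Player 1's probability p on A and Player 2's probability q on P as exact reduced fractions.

P1 mixes 6/7 on A; P2 mixes 1/5 on P

P1 indiff ⇒ q·8+(1-q)·2 = q·4+(1-q)·3 ⇒ q(4) = (1-q)(1) ⇒ q = 1/5
P2 indiff ⇒ p·1+(1-p)·2 = p·0+(1-p)·8 ⇒ p(1) = (1-p)(6) ⇒ p = 6/7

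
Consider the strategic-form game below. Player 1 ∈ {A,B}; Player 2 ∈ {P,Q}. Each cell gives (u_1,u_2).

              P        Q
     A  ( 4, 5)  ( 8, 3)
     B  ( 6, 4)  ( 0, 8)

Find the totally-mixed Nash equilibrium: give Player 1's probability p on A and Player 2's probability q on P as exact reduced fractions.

P1 indiff ⇒ q·4+(1-q)·8 = q·6+(1-q)·0 ⇒ q(-2) = (1-q)(-8) ⇒ q = 4/5
P2 indiff ⇒ p·5+(1-p)·4 = p·3+(1-p)·8 ⇒ p(2) = (1-p)(4) ⇒ p = 2/3

(p,q) = (2/3, 4/5)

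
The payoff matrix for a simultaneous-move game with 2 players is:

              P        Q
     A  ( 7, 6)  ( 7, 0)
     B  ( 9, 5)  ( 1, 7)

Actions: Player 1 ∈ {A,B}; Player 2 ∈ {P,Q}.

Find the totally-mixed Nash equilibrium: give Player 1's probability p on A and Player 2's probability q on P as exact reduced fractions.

P1 indiff ⇒ q·7+(1-q)·7 = q·9+(1-q)·1 ⇒ q(-2) = (1-q)(-6) ⇒ q = 3/4
P2 indiff ⇒ p·6+(1-p)·5 = p·0+(1-p)·7 ⇒ p(6) = (1-p)(2) ⇒ p = 1/4

p=1/4, q=3/4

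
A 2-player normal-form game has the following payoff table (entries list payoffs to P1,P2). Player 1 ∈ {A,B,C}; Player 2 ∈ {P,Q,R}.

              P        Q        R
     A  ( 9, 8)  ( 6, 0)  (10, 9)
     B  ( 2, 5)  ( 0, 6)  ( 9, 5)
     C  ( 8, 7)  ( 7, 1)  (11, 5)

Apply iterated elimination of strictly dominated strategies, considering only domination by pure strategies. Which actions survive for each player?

P1 drop B (A beats it: P:9>2 Q:6>0 R:10>9)
P2 drop Q (P beats it: A:8>0 C:7>1)
P1→{A,C} P2→{P,R}

Survivors P1:{A,C} P2:{P,R}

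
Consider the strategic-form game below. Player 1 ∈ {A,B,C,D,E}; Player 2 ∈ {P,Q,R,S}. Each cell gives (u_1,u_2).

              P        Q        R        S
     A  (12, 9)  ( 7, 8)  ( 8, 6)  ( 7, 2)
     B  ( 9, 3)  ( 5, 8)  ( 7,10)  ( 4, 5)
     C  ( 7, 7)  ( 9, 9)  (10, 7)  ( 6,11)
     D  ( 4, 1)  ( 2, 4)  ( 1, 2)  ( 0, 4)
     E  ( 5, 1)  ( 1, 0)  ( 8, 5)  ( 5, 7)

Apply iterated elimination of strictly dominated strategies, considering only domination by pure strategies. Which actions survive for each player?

P1 drop B (A beats it: P:12>9 Q:7>5 R:8>7 S:7>4)
P1 drop D (A beats it: P:12>4 Q:7>2 R:8>1 S:7>0)
P1 drop E (C beats it: P:7>5 Q:9>1 R:10>8 S:6>5)
P2 drop R (Q beats it: A:8>6 C:9>7)
P1→{A,C} P2→{P,Q,S}

Remaining: P1:{A,C} P2:{P,Q,S}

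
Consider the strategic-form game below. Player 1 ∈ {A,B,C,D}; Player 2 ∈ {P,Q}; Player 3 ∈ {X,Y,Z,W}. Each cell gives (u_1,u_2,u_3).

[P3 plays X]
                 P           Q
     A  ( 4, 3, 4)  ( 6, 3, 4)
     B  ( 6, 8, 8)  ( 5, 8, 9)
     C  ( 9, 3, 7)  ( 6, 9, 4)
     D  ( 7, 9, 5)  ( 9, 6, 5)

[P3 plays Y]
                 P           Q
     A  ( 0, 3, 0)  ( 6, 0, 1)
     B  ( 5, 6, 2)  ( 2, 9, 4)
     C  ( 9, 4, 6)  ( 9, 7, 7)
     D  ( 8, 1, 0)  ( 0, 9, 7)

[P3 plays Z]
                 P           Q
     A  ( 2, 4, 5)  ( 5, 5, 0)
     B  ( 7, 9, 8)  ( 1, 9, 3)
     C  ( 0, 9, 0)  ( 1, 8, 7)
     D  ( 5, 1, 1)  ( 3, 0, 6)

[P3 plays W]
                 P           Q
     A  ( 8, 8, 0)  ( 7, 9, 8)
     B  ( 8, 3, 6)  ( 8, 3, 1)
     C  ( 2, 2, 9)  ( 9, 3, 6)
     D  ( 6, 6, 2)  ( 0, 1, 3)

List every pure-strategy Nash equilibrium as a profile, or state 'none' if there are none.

NE set: (B,P,Z), (C,Q,Y)

(A,P,X): not NE [P1→C gives 9>4; P3→Z gives 5>4]
(A,P,Y): not NE [P1→C gives 9>0; P3→Z gives 5>0]
(A,P,Z): not NE [P1→B gives 7>2; P2→Q gives 5>4]
(A,P,W): not NE [P2→Q gives 9>8; P3→Z gives 5>0]
(A,Q,X): not NE [P1→D gives 9>6; P3→W gives 8>4]
(A,Q,Y): not NE [P1→C gives 9>6; P2→P gives 3>0; P3→W gives 8>1]
(A,Q,Z): not NE [P3→W gives 8>0]
(A,Q,W): not NE [P1→C gives 9>7]
(B,P,X): not NE [P1→C gives 9>6]
(B,P,Y): not NE [P1→C gives 9>5; P2→Q gives 9>6; P3→Z gives 8>2]
(B,P,Z): NE
(B,P,W): not NE [P3→Z gives 8>6]
(B,Q,X): not NE [P1→D gives 9>5]
(B,Q,Y): not NE [P1→C gives 9>2; P3→X gives 9>4]
(B,Q,Z): not NE [P1→A gives 5>1; P3→X gives 9>3]
(B,Q,W): not NE [P1→C gives 9>8; P3→X gives 9>1]
(C,P,X): not NE [P2→Q gives 9>3; P3→W gives 9>7]
(C,P,Y): not NE [P2→Q gives 7>4; P3→W gives 9>6]
(C,P,Z): not NE [P1→B gives 7>0; P3→W gives 9>0]
(C,P,W): not NE [P1→B gives 8>2; P2→Q gives 3>2]
(C,Q,X): not NE [P1→D gives 9>6; P3→Z gives 7>4]
(C,Q,Y): NE
(C,Q,Z): not NE [P1→A gives 5>1; P2→P gives 9>8]
(C,Q,W): not NE [P3→Z gives 7>6]
(D,P,X): not NE [P1→C gives 9>7]
(D,P,Y): not NE [P1→C gives 9>8; P2→Q gives 9>1; P3→X gives 5>0]
(D,P,Z): not NE [P1→B gives 7>5; P3→X gives 5>1]
(D,P,W): not NE [P1→B gives 8>6; P3→X gives 5>2]
(D,Q,X): not NE [P2→P gives 9>6; P3→Y gives 7>5]
(D,Q,Y): not NE [P1→C gives 9>0]
(D,Q,Z): not NE [P1→A gives 5>3; P2→P gives 1>0; P3→Y gives 7>6]
(D,Q,W): not NE [P1→C gives 9>0; P2→P gives 6>1; P3→Y gives 7>3]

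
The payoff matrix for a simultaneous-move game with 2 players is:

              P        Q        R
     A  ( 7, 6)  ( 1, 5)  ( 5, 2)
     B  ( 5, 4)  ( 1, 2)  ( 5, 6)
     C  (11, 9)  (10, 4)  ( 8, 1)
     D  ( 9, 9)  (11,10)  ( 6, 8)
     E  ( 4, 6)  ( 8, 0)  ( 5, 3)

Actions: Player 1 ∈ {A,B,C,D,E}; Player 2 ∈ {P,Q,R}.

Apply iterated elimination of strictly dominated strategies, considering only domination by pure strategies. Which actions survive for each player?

P1 drop A (C beats it: P:11>7 Q:10>1 R:8>5)
P1 drop B (C beats it: P:11>5 Q:10>1 R:8>5)
P1 drop E (C beats it: P:11>4 Q:10>8 R:8>5)
P2 drop R (P beats it: C:9>1 D:9>8)
P1→{C,D} P2→{P,Q}

Survivors P1:{C,D} P2:{P,Q}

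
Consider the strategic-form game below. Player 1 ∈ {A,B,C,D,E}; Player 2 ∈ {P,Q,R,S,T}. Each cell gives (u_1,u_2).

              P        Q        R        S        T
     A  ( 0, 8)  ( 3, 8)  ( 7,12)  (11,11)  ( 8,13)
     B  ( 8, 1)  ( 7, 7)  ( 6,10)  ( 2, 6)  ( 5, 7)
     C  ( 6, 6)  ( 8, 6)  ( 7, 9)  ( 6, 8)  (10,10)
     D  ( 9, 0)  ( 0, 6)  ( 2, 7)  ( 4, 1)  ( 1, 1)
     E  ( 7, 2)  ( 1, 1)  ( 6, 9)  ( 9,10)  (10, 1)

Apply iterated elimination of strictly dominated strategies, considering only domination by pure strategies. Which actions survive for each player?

Survivors P1:{A,C,E} P2:{R,S,T}

P2 drop P (R beats it: A:12>8 B:10>1 C:9>6 D:7>0 E:9>2)
P1 drop B (C beats it: Q:8>7 R:7>6 S:6>2 T:10>5)
P1 drop D (A beats it: Q:3>0 R:7>2 S:11>4 T:8>1)
P2 drop Q (R beats it: A:12>8 C:9>6 E:9>1)
P1→{A,C,E} P2→{R,S,T}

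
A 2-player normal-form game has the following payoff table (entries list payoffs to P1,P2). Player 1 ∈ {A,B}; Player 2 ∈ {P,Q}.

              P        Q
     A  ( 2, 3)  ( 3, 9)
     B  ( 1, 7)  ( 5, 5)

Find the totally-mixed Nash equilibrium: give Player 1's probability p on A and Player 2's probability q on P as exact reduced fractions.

p=1/4, q=2/3

P1 indiff ⇒ q·2+(1-q)·3 = q·1+(1-q)·5 ⇒ q(1) = (1-q)(2) ⇒ q = 2/3
P2 indiff ⇒ p·3+(1-p)·7 = p·9+(1-p)·5 ⇒ p(-6) = (1-p)(-2) ⇒ p = 1/4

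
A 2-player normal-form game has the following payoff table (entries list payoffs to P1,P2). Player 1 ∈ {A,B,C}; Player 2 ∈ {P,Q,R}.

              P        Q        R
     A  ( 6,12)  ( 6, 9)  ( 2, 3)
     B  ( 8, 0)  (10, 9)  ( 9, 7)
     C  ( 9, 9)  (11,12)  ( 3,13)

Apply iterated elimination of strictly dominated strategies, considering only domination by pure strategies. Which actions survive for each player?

Survivors P1:{B,C} P2:{Q,R}

P1 drop A (B beats it: P:8>6 Q:10>6 R:9>2)
P2 drop P (Q beats it: B:9>0 C:12>9)
P1→{B,C} P2→{Q,R}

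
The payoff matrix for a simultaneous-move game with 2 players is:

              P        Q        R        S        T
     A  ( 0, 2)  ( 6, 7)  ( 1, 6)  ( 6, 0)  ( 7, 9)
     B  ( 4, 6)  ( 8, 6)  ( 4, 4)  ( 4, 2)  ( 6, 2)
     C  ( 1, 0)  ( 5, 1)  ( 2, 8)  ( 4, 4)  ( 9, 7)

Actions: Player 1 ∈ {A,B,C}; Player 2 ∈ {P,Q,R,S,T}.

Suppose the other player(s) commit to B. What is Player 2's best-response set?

u_2(P vs B) = 6
u_2(Q vs B) = 6
u_2(R vs B) = 4
u_2(S vs B) = 2
u_2(T vs B) = 2
max payoff 6 at {P,Q}

argmax u_2 = {P,Q}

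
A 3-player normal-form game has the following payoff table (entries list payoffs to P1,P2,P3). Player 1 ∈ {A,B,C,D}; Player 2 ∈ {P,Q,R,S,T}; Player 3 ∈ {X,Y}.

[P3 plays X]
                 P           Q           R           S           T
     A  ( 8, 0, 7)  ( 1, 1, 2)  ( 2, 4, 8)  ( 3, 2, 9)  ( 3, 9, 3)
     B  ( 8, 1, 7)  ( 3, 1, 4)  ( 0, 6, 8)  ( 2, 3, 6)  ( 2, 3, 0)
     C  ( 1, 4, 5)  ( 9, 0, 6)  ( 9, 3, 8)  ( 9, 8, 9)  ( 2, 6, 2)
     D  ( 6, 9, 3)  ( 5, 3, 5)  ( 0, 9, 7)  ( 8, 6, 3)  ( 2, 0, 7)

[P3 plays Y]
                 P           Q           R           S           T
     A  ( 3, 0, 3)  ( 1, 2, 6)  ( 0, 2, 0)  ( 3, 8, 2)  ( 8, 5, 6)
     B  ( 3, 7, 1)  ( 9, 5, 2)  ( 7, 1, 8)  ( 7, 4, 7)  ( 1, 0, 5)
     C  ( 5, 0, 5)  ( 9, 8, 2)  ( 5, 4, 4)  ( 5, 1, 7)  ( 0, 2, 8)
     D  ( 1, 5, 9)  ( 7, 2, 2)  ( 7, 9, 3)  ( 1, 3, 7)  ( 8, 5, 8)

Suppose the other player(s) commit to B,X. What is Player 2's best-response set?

u_2(P vs B,X) = 1
u_2(Q vs B,X) = 1
u_2(R vs B,X) = 6
u_2(S vs B,X) = 3
u_2(T vs B,X) = 3
max payoff 6 at {R}

P2 best: {R}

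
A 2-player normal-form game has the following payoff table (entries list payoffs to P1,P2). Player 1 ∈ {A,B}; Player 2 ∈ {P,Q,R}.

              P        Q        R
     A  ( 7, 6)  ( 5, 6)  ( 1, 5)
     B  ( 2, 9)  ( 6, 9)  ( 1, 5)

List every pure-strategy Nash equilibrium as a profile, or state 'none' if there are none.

Nash profiles: (A,P), (B,Q)

(A,P): NE
(A,Q): not NE [P1→B gives 6>5]
(A,R): not NE [P2→Q gives 6>5]
(B,P): not NE [P1→A gives 7>2]
(B,Q): NE
(B,R): not NE [P2→Q gives 9>5]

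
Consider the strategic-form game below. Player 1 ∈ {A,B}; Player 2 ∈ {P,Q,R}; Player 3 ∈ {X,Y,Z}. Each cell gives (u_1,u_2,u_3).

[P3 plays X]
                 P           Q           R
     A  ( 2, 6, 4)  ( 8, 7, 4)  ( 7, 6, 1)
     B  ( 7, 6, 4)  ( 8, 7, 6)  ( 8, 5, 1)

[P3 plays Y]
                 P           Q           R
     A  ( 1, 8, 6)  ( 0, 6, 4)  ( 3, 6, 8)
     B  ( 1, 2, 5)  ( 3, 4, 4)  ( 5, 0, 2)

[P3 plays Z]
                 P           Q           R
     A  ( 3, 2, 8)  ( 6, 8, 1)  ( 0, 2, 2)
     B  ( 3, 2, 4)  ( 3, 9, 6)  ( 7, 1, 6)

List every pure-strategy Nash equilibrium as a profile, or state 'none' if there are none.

(A,P,X): not NE [P1→B gives 7>2; P2→Q gives 7>6; P3→Z gives 8>4]
(A,P,Y): not NE [P3→Z gives 8>6]
(A,P,Z): not NE [P2→Q gives 8>2]
(A,Q,X): NE
(A,Q,Y): not NE [P1→B gives 3>0; P2→P gives 8>6]
(A,Q,Z): not NE [P3→Y gives 4>1]
(A,R,X): not NE [P1→B gives 8>7; P2→Q gives 7>6; P3→Y gives 8>1]
(A,R,Y): not NE [P1→B gives 5>3; P2→P gives 8>6]
(A,R,Z): not NE [P1→B gives 7>0; P2→Q gives 8>2; P3→Y gives 8>2]
(B,P,X): not NE [P2→Q gives 7>6; P3→Y gives 5>4]
(B,P,Y): not NE [P2→Q gives 4>2]
(B,P,Z): not NE [P2→Q gives 9>2; P3→Y gives 5>4]
(B,Q,X): NE
(B,Q,Y): not NE [P3→Z gives 6>4]
(B,Q,Z): not NE [P1→A gives 6>3]
(B,R,X): not NE [P2→Q gives 7>5; P3→Z gives 6>1]
(B,R,Y): not NE [P2→Q gives 4>0; P3→Z gives 6>2]
(B,R,Z): not NE [P2→Q gives 9>1]

NE set: (A,Q,X), (B,Q,X)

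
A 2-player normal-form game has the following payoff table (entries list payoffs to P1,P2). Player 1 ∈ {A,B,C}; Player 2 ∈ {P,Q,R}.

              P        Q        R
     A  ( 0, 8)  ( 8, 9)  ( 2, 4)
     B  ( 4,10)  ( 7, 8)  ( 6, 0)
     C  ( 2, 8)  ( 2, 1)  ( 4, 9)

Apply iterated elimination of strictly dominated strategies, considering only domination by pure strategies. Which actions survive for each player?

P1 drop C (B beats it: P:4>2 Q:7>2 R:6>4)
P2 drop R (P beats it: A:8>4 B:10>0)
P1→{A,B} P2→{P,Q}

Survivors P1:{A,B} P2:{P,Q}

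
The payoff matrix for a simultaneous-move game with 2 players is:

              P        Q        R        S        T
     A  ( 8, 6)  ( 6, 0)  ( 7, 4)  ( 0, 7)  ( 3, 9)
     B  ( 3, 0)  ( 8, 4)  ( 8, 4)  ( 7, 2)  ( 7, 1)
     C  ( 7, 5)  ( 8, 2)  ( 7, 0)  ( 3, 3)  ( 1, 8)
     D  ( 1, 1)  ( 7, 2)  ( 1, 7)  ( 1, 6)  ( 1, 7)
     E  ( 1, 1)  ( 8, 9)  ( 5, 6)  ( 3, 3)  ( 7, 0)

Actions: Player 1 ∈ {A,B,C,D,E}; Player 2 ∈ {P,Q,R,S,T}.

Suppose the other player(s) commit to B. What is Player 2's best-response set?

u_2(P vs B) = 0
u_2(Q vs B) = 4
u_2(R vs B) = 4
u_2(S vs B) = 2
u_2(T vs B) = 1
max payoff 4 at {Q,R}

argmax u_2 = {Q,R}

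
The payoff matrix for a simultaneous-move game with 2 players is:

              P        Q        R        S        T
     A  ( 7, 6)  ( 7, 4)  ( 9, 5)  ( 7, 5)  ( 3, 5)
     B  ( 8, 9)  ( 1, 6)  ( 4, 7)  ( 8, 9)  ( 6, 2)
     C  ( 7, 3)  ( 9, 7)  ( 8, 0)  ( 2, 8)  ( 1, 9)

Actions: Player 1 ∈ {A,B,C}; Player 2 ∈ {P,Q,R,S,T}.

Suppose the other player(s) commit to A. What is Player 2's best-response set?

argmax u_2 = {P}

u_2(P vs A) = 6
u_2(Q vs A) = 4
u_2(R vs A) = 5
u_2(S vs A) = 5
u_2(T vs A) = 5
max payoff 6 at {P}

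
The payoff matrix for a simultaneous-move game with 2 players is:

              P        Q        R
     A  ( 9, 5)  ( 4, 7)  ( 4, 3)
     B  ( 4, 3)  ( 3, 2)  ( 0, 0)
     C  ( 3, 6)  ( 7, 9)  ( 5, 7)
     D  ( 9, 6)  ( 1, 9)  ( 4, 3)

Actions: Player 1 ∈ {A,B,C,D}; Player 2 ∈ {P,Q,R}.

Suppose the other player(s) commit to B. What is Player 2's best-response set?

u_2(P vs B) = 3
u_2(Q vs B) = 2
u_2(R vs B) = 0
max payoff 3 at {P}

P2 best: {P}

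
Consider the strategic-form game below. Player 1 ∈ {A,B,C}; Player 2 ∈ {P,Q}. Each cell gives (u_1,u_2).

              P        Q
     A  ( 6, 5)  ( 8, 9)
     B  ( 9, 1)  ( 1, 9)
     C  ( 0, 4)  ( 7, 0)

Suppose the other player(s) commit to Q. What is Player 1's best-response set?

u_1(A vs Q) = 8
u_1(B vs Q) = 1
u_1(C vs Q) = 7
max payoff 8 at {A}

argmax u_1 = {A}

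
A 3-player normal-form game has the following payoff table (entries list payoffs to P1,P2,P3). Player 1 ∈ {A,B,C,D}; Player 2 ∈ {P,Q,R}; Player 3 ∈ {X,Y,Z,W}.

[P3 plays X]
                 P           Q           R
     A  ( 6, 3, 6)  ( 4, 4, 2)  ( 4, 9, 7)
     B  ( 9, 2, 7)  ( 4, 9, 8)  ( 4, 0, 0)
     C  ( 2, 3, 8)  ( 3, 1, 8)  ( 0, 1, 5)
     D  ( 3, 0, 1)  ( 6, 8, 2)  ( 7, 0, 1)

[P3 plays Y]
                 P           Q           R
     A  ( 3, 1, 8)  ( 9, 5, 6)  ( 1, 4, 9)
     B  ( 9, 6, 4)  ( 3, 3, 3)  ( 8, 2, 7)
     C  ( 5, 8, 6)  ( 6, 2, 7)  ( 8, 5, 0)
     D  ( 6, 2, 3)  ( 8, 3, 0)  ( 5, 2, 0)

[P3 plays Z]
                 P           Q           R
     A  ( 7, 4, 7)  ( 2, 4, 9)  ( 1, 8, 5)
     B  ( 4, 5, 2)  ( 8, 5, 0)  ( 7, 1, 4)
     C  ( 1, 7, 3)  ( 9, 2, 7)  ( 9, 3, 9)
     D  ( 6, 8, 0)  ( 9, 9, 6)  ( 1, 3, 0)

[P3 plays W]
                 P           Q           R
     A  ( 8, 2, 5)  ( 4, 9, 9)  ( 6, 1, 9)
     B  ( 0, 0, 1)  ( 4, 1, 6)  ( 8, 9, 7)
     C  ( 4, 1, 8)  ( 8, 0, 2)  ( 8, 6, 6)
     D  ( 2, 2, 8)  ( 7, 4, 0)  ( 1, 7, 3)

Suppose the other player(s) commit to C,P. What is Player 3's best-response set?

BR_3 = {X,W}

u_3(X vs C,P) = 8
u_3(Y vs C,P) = 6
u_3(Z vs C,P) = 3
u_3(W vs C,P) = 8
max payoff 8 at {X,W}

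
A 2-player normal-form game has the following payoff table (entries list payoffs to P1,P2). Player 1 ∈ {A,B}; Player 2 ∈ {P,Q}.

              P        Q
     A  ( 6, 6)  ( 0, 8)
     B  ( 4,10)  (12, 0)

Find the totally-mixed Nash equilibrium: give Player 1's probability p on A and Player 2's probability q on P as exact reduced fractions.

(p,q) = (5/6, 6/7)

P1 indiff ⇒ q·6+(1-q)·0 = q·4+(1-q)·12 ⇒ q(2) = (1-q)(12) ⇒ q = 6/7
P2 indiff ⇒ p·6+(1-p)·10 = p·8+(1-p)·0 ⇒ p(-2) = (1-p)(-10) ⇒ p = 5/6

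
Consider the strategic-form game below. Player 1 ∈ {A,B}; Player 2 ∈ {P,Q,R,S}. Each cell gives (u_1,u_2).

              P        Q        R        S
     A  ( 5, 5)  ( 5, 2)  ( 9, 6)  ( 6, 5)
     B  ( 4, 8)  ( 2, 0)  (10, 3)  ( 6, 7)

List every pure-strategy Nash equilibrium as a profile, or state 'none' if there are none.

PSNE: ∅

(A,P): not NE [P2→R gives 6>5]
(A,Q): not NE [P2→R gives 6>2]
(A,R): not NE [P1→B gives 10>9]
(A,S): not NE [P2→R gives 6>5]
(B,P): not NE [P1→A gives 5>4]
(B,Q): not NE [P1→A gives 5>2; P2→P gives 8>0]
(B,R): not NE [P2→P gives 8>3]
(B,S): not NE [P2→P gives 8>7]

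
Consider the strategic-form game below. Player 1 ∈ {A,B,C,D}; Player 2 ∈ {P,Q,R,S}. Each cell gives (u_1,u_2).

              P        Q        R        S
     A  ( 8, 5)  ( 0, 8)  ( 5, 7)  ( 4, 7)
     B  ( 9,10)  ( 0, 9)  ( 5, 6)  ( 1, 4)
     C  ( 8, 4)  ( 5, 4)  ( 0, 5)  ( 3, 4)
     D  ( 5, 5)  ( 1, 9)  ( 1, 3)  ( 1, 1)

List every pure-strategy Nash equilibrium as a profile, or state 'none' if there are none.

(A,P): not NE [P1→B gives 9>8; P2→Q gives 8>5]
(A,Q): not NE [P1→C gives 5>0]
(A,R): not NE [P2→Q gives 8>7]
(A,S): not NE [P2→Q gives 8>7]
(B,P): NE
(B,Q): not NE [P1→C gives 5>0; P2→P gives 10>9]
(B,R): not NE [P2→P gives 10>6]
(B,S): not NE [P1→A gives 4>1; P2→P gives 10>4]
(C,P): not NE [P1→B gives 9>8; P2→R gives 5>4]
(C,Q): not NE [P2→R gives 5>4]
(C,R): not NE [P1→B gives 5>0]
(C,S): not NE [P1→A gives 4>3; P2→R gives 5>4]
(D,P): not NE [P1→B gives 9>5; P2→Q gives 9>5]
(D,Q): not NE [P1→C gives 5>1]
(D,R): not NE [P1→B gives 5>1; P2→Q gives 9>3]
(D,S): not NE [P1→A gives 4>1; P2→Q gives 9>1]

Nash profiles: (B,P)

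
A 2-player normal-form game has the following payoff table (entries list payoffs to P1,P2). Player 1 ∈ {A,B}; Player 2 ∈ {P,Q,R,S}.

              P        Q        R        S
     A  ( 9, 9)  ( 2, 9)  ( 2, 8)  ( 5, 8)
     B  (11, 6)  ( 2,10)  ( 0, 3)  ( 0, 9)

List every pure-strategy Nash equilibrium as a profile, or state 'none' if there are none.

PSNE = {(A,Q), (B,Q)}

(A,P): not NE [P1→B gives 11>9]
(A,Q): NE
(A,R): not NE [P2→Q gives 9>8]
(A,S): not NE [P2→Q gives 9>8]
(B,P): not NE [P2→Q gives 10>6]
(B,Q): NE
(B,R): not NE [P1→A gives 2>0; P2→Q gives 10>3]
(B,S): not NE [P1→A gives 5>0; P2→Q gives 10>9]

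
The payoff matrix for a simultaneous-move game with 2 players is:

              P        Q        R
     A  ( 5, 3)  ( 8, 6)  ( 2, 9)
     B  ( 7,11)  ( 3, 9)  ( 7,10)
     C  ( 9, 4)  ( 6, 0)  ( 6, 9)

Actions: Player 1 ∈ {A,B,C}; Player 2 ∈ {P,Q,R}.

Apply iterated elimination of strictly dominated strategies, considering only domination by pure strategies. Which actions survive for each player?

P2 drop Q (R beats it: A:9>6 B:10>9 C:9>0)
P1 drop A (B beats it: P:7>5 R:7>2)
P1→{B,C} P2→{P,R}

IESDS → P1:{B,C} P2:{P,R}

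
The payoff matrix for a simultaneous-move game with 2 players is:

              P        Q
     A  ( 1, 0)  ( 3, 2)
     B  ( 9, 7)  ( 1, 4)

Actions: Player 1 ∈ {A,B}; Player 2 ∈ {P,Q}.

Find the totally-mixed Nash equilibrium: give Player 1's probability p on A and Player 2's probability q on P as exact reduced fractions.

P1 indiff ⇒ q·1+(1-q)·3 = q·9+(1-q)·1 ⇒ q(-8) = (1-q)(-2) ⇒ q = 1/5
P2 indiff ⇒ p·0+(1-p)·7 = p·2+(1-p)·4 ⇒ p(-2) = (1-p)(-3) ⇒ p = 3/5

p=3/5, q=1/5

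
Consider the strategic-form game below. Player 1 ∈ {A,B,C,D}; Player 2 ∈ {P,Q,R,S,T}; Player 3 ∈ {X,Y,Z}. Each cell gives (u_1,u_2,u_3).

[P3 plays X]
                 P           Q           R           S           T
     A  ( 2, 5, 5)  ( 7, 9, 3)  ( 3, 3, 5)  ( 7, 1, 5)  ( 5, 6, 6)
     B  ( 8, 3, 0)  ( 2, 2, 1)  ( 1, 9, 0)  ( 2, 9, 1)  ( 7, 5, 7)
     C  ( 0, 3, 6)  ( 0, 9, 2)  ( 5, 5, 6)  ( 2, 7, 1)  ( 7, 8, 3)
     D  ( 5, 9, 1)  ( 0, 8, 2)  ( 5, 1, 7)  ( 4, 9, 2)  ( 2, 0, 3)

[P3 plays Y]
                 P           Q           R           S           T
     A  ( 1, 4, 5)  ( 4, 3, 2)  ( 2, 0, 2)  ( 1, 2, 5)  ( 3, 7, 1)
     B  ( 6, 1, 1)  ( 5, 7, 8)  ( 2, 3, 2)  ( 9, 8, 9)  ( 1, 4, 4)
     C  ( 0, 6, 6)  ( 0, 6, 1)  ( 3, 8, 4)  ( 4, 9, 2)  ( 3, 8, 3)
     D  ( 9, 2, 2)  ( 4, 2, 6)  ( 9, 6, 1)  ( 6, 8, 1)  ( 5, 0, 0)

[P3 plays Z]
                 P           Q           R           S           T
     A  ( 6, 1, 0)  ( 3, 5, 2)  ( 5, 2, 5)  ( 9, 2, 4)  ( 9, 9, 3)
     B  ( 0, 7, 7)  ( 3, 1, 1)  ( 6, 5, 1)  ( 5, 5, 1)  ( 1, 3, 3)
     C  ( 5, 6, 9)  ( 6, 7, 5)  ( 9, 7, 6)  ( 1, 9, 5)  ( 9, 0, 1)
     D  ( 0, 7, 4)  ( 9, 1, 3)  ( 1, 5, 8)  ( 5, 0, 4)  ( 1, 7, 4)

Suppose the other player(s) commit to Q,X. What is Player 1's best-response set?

u_1(A vs Q,X) = 7
u_1(B vs Q,X) = 2
u_1(C vs Q,X) = 0
u_1(D vs Q,X) = 0
max payoff 7 at {A}

argmax u_1 = {A}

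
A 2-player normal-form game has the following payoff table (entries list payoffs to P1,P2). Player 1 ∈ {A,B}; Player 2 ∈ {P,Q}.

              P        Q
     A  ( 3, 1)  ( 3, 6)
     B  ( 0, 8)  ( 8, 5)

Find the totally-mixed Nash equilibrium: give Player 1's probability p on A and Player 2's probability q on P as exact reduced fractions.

p=3/8, q=5/8

P1 indiff ⇒ q·3+(1-q)·3 = q·0+(1-q)·8 ⇒ q(3) = (1-q)(5) ⇒ q = 5/8
P2 indiff ⇒ p·1+(1-p)·8 = p·6+(1-p)·5 ⇒ p(-5) = (1-p)(-3) ⇒ p = 3/8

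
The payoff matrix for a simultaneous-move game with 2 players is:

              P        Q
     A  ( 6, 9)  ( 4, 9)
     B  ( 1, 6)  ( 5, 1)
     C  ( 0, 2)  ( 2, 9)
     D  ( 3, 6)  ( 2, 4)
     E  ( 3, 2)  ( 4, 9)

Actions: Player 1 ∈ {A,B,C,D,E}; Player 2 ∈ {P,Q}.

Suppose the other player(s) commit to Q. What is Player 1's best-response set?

P1 best: {B}

u_1(A vs Q) = 4
u_1(B vs Q) = 5
u_1(C vs Q) = 2
u_1(D vs Q) = 2
u_1(E vs Q) = 4
max payoff 5 at {B}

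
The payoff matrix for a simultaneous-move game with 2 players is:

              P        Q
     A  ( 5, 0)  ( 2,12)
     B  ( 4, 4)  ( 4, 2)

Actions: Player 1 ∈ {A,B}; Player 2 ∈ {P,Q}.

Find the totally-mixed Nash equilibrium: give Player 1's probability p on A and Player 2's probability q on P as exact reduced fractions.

p=1/7, q=2/3

P1 indiff ⇒ q·5+(1-q)·2 = q·4+(1-q)·4 ⇒ q(1) = (1-q)(2) ⇒ q = 2/3
P2 indiff ⇒ p·0+(1-p)·4 = p·12+(1-p)·2 ⇒ p(-12) = (1-p)(-2) ⇒ p = 1/7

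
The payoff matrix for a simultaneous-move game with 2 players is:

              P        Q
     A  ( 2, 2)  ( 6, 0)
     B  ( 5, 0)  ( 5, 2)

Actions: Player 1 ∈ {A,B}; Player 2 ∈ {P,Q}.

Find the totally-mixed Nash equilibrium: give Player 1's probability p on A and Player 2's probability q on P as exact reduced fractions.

p=1/2, q=1/4

P1 indiff ⇒ q·2+(1-q)·6 = q·5+(1-q)·5 ⇒ q(-3) = (1-q)(-1) ⇒ q = 1/4
P2 indiff ⇒ p·2+(1-p)·0 = p·0+(1-p)·2 ⇒ p(2) = (1-p)(2) ⇒ p = 1/2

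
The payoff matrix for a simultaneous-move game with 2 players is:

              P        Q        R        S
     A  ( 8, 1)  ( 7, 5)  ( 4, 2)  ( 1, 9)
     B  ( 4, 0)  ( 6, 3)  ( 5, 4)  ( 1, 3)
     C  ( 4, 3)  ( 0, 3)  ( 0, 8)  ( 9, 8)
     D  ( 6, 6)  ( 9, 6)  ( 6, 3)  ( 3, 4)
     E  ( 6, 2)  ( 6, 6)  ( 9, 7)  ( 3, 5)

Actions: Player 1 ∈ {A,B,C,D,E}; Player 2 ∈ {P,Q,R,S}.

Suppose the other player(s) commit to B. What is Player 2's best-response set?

u_2(P vs B) = 0
u_2(Q vs B) = 3
u_2(R vs B) = 4
u_2(S vs B) = 3
max payoff 4 at {R}

BR_2 = {R}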